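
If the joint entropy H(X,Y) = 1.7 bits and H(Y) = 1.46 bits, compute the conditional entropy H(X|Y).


H(X|Y) = H(X,Y) - H(Y) = 1.7 - 1.46 = 0.24

0.24 bits


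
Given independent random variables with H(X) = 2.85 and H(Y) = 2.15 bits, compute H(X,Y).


For independent variables, H(X,Y) = H(X) + H(Y) = 2.85 + 2.15 = 5.0

5.0 bits


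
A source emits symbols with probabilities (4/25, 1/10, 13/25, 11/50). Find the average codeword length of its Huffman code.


Huffman construction (repeatedly merge the two least-probable nodes; each merge adds 1 bit to every symbol beneath it): 1/10 + 4/25 = 13/50; 11/50 + 13/50 = 12/25; 12/25 + 13/25 = 1. Resulting codeword lengths (in the order the probabilities were given): (3, 3, 1, 2). L_avg = sum(p_i * l_i) = 4/25*3 + 1/10*3 + 13/25*1 + 11/50*2 = 87/50 = 1.74

1.74 bits


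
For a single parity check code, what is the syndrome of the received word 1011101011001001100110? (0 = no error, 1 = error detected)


Syndrome = XOR of all bits = 1 XOR 0 XOR 1 XOR 1 XOR 1 XOR 0 XOR 1 XOR 0 XOR 1 XOR 1 XOR 0 XOR 0 XOR 1 XOR 0 XOR 0 XOR 1 XOR 1 XOR 0 XOR 0 XOR 1 XOR 1 XOR 0 = 0

0


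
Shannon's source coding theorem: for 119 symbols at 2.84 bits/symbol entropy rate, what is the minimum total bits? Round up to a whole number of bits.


Minimum bits >= n * H = 119 * 2.84 = 337.96, rounded up to a whole number of bits = 338

338 bits


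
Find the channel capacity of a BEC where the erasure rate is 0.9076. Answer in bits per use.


C = 1 - epsilon = 1 - 0.9076 = 0.0924

0.0924 bits


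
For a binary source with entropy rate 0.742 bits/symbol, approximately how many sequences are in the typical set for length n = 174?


log2|A_typical| = nH = 174 * 0.742 = 129.108, so |A_typical| ~ 2^129.108 = 7.335e+38

7.335e+38


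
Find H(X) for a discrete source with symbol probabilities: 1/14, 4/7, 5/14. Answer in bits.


H = -sum(p_i * log2(p_i)). Terms: -(1/14)*log2(1/14) = 0.271954; -(4/7)*log2(4/7) = 0.461346; -(5/14)*log2(5/14) = 0.530510. H = 0.271954 + 0.461346 + 0.530510 = 1.2638

1.2638 bits


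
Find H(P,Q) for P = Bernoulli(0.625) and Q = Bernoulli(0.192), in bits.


H(P,Q) = -p*log2(q) - (1-p)*log2(1-q). -0.625*log2(0.192) = 1.488014; -0.375*log2(0.808) = 0.115340. H(P,Q) = 1.488014 + 0.115340 = 1.6034

1.6034 bits


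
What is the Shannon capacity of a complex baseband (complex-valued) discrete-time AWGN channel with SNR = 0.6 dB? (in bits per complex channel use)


SNR_linear = 10^(0.6/10) = 1.1482; C = log2(1 + SNR_linear) = log2(1 + 1.1482) = 1.1031

1.1031 bits/channel use


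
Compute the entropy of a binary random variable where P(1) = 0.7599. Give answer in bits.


H = -p*log2(p) - (1-p)*log2(1-p). -0.7599*log2(0.7599) = 0.301010; -0.2401*log2(0.2401) = 0.494196. H = 0.301010 + 0.494196 = 0.7952

0.7952 bits


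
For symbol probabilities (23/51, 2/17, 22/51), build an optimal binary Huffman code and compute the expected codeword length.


Huffman construction (repeatedly merge the two least-probable nodes; each merge adds 1 bit to every symbol beneath it): 2/17 + 22/51 = 28/51; 23/51 + 28/51 = 1. Resulting codeword lengths (in the order the probabilities were given): (1, 2, 2). L_avg = sum(p_i * l_i) = 23/51*1 + 2/17*2 + 22/51*2 = 79/51 = 1.549

1.549 bits


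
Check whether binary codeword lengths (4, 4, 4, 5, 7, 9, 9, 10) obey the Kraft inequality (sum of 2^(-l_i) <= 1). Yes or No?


Kraft sum = sum(2^(-l_i)) = 0.2314, need <= 1. Result: satisfied (a binary prefix-free code with these lengths exists)

Yes


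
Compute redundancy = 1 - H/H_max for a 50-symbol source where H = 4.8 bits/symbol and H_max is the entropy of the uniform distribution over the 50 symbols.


H_max = log2(K) = log2(50) = 5.6439 bits/symbol. Redundancy = 1 - H/H_max = 1 - 4.8/5.6439 = 1 - 0.8505 = 0.1495

0.1495


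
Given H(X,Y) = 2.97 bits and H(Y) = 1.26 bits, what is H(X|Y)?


H(X|Y) = H(X,Y) - H(Y) = 2.97 - 1.26 = 1.71

1.71 bits


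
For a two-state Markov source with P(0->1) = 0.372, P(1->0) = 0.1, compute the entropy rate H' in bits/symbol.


Stationary distribution: pi_0 = p10/(p01+p10) = 0.2119, pi_1 = 0.7881. Entropy rate H' = pi_0*H(p01) + pi_1*H(p10) = 0.2119*0.9522 + 0.7881*0.469 = 0.5714

0.5714 bits/symbol


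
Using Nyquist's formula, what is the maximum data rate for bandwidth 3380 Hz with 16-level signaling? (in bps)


Rate = 2 * B * log2(M) = 2 * 3380 * 4.0 = 27040.0

27040.0 bps


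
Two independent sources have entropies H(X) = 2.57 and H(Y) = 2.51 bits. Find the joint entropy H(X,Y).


For independent variables, H(X,Y) = H(X) + H(Y) = 2.57 + 2.51 = 5.08

5.08 bits


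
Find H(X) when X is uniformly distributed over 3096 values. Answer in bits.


H = log2(n) = log2(3096) = 11.5962

11.5962 bits


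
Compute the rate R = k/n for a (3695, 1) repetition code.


Rate = k/n = 1/3695

1/3695


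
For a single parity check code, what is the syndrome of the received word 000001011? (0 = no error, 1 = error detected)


Syndrome = XOR of all bits = 0 XOR 0 XOR 0 XOR 0 XOR 0 XOR 1 XOR 0 XOR 1 XOR 1 = 1

1


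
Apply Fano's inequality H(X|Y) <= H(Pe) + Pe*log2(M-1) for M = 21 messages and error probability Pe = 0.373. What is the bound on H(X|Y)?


H(Pe) = -Pe*log2(Pe) - (1-Pe)*log2(1-Pe) = -0.373*log2(0.373) - 0.627*log2(0.627) = 0.530687 + 0.422261 = 0.9529. Pe*log2(M-1) = 0.373*log2(20) = 1.612079. Bound = H(Pe) + Pe*log2(M-1) = 0.530687 + 0.422261 + 1.612079 = 2.565

2.565 bits


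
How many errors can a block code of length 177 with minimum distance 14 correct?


Correction capability = floor((d-1)/2) = floor((14-1)/2) = 6

6 errors


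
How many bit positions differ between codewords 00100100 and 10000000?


Count differing positions: ^ . ^ . . ^ . . = 3 differences

3


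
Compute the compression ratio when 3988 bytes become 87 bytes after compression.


Ratio = original / compressed = 3988 / 87 = 45.8391

45.8391


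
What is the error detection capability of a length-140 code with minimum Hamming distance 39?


Detection capability = d_min - 1 = 39 - 1 = 38

38 errors


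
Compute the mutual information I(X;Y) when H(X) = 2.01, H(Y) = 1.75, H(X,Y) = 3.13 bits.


I(X;Y) = H(X) + H(Y) - H(X,Y) = 2.01 + 1.75 - 3.13 = 0.63

0.63 bits


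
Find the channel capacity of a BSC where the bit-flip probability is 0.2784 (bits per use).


H(p) = -p*log2(p) - (1-p)*log2(1-p) = -0.2784*log2(0.2784) - 0.7216*log2(0.7216) = 0.513584 + 0.339678 = 0.8533. C = 1 - H(p) = 1 - 0.8533 = 0.1467

0.1467 bits


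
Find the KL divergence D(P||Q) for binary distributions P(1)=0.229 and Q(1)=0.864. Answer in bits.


KL = p*log2(p/q) + (1-p)*log2((1-p)/(1-q)) = 0.229*log2(0.229/0.864) + 0.771*log2(0.771/0.136) = 1.4912

1.4912 bits


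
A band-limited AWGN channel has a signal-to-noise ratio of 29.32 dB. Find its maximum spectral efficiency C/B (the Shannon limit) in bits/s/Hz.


SNR_linear = 10^(29.32/10) = 855.0667; C/B = log2(1 + SNR_linear) = log2(1 + 855.0667) = 9.7416

9.7416 bits/s/Hz


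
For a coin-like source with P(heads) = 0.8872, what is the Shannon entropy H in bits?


H = -p*log2(p) - (1-p)*log2(1-p). -0.8872*log2(0.8872) = 0.153192; -0.1128*log2(0.1128) = 0.355113. H = 0.153192 + 0.355113 = 0.5083

0.5083 bits


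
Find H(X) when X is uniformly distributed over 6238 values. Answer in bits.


H = log2(n) = log2(6238) = 12.6069

12.6069 bits


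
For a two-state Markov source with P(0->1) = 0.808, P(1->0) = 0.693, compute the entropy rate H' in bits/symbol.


Stationary distribution: pi_0 = p10/(p01+p10) = 0.4617, pi_1 = 0.5383. Entropy rate H' = pi_0*H(p01) + pi_1*H(p10) = 0.4617*0.7056 + 0.5383*0.8897 = 0.8047

0.8047 bits/symbol


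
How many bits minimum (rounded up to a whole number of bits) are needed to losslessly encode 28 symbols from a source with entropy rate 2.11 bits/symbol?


Minimum bits >= n * H = 28 * 2.11 = 59.08, rounded up to a whole number of bits = 60

60 bits


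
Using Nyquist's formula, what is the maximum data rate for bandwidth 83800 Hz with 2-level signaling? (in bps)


Rate = 2 * B * log2(M) = 2 * 83800 * 1.0 = 167600.0

167600.0 bps


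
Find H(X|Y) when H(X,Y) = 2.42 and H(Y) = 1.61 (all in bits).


H(X|Y) = H(X,Y) - H(Y) = 2.42 - 1.61 = 0.81

0.81 bits


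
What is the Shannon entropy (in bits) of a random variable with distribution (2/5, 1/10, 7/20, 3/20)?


H = -sum(p_i * log2(p_i)). Terms: -(2/5)*log2(2/5) = 0.528771; -(1/10)*log2(1/10) = 0.332193; -(7/20)*log2(7/20) = 0.530101; -(3/20)*log2(3/20) = 0.410545. H = 0.528771 + 0.332193 + 0.530101 + 0.410545 = 1.8016

1.8016 bits


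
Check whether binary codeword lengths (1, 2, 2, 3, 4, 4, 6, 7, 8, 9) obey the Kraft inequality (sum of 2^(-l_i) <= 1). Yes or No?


Kraft sum = sum(2^(-l_i)) = 1.2793, need <= 1. Result: violated (a binary prefix-free code with these lengths cannot exist)

No


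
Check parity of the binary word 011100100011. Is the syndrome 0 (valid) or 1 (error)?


Syndrome = XOR of all bits = 0 XOR 1 XOR 1 XOR 1 XOR 0 XOR 0 XOR 1 XOR 0 XOR 0 XOR 0 XOR 1 XOR 1 = 0

0


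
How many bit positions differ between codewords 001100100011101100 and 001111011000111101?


Count differing positions: . . . . ^ ^ ^ ^ ^ . ^ ^ . ^ . . . ^ = 9 differences

9


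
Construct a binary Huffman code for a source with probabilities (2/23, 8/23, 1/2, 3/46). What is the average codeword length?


Huffman construction (repeatedly merge the two least-probable nodes; each merge adds 1 bit to every symbol beneath it): 3/46 + 2/23 = 7/46; 7/46 + 8/23 = 1/2; 1/2 + 1/2 = 1. Resulting codeword lengths (in the order the probabilities were given): (3, 2, 1, 3). L_avg = sum(p_i * l_i) = 2/23*3 + 8/23*2 + 1/2*1 + 3/46*3 = 38/23 = 1.6522

1.6522 bits


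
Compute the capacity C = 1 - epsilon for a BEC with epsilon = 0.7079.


C = 1 - epsilon = 1 - 0.7079 = 0.2921

0.2921 bits


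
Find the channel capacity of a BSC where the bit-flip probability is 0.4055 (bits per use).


H(p) = -p*log2(p) - (1-p)*log2(1-p) = -0.4055*log2(0.4055) - 0.5945*log2(0.5945) = 0.528053 + 0.446024 = 0.9741. C = 1 - H(p) = 1 - 0.9741 = 0.0259

0.0259 bits


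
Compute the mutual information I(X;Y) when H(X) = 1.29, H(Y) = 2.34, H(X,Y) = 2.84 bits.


I(X;Y) = H(X) + H(Y) - H(X,Y) = 1.29 + 2.34 - 2.84 = 0.79

0.79 bits


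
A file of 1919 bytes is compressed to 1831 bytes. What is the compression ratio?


Ratio = original / compressed = 1919 / 1831 = 1.0481

1.0481


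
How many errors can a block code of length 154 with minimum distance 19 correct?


Correction capability = floor((d-1)/2) = floor((19-1)/2) = 9

9 errors


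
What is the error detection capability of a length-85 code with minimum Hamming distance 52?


Detection capability = d_min - 1 = 52 - 1 = 51

51 errors


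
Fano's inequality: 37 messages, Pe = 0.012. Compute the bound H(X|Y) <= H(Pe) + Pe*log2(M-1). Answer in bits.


H(Pe) = -Pe*log2(Pe) - (1-Pe)*log2(1-Pe) = -0.012*log2(0.012) - 0.988*log2(0.988) = 0.076570 + 0.017208 = 0.0938. Pe*log2(M-1) = 0.012*log2(36) = 0.062039. Bound = H(Pe) + Pe*log2(M-1) = 0.076570 + 0.017208 + 0.062039 = 0.1558

0.1558 bits


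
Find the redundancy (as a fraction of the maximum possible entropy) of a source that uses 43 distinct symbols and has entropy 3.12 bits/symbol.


H_max = log2(K) = log2(43) = 5.4263 bits/symbol. Redundancy = 1 - H/H_max = 1 - 3.12/5.4263 = 1 - 0.575 = 0.425

0.425


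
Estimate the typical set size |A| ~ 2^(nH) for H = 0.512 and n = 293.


log2|A_typical| = nH = 293 * 0.512 = 150.016, so |A_typical| ~ 2^150.016 = 1.443e+45

1.443e+45


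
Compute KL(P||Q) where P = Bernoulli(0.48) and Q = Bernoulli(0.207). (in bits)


KL = p*log2(p/q) + (1-p)*log2((1-p)/(1-q)) = 0.48*log2(0.48/0.207) + 0.52*log2(0.52/0.793) = 0.2659

0.2659 bits


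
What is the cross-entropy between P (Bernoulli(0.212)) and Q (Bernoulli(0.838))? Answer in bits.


H(P,Q) = -p*log2(q) - (1-p)*log2(1-q). -0.212*log2(0.838) = 0.054055; -0.788*log2(0.162) = 2.069236. H(P,Q) = 0.054055 + 2.069236 = 2.1233

2.1233 bits


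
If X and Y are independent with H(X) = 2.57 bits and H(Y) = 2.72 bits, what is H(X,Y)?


For independent variables, H(X,Y) = H(X) + H(Y) = 2.57 + 2.72 = 5.29

5.29 bits


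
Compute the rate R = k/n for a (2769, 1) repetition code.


Rate = k/n = 1/2769

1/2769


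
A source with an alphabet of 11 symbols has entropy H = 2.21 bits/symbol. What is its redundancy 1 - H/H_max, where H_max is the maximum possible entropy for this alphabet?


H_max = log2(K) = log2(11) = 3.4594 bits/symbol. Redundancy = 1 - H/H_max = 1 - 2.21/3.4594 = 1 - 0.6388 = 0.3612

0.3612


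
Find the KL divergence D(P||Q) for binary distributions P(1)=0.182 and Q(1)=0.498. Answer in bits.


KL = p*log2(p/q) + (1-p)*log2((1-p)/(1-q)) = 0.182*log2(0.182/0.498) + 0.818*log2(0.818/0.502) = 0.3119

0.3119 bits


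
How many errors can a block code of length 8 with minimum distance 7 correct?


Correction capability = floor((d-1)/2) = floor((7-1)/2) = 3

3 errors


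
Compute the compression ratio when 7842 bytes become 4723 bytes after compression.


Ratio = original / compressed = 7842 / 4723 = 1.6604

1.6604


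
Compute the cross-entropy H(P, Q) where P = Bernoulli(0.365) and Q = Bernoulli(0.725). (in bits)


H(P,Q) = -p*log2(q) - (1-p)*log2(1-q). -0.365*log2(0.725) = 0.169341; -0.635*log2(0.275) = 1.182685. H(P,Q) = 0.169341 + 1.182685 = 1.352

1.352 bits


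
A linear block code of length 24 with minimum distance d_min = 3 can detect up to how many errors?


Detection capability = d_min - 1 = 3 - 1 = 2

2 errors


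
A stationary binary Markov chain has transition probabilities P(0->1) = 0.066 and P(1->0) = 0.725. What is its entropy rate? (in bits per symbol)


Stationary distribution: pi_0 = p10/(p01+p10) = 0.9166, pi_1 = 0.0834. Entropy rate H' = pi_0*H(p01) + pi_1*H(p10) = 0.9166*0.3508 + 0.0834*0.8485 = 0.3923

0.3923 bits/symbol


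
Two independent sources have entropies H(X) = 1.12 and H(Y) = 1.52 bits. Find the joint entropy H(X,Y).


For independent variables, H(X,Y) = H(X) + H(Y) = 1.12 + 1.52 = 2.64

2.64 bits


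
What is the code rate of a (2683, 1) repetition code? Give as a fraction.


Rate = k/n = 1/2683

1/2683


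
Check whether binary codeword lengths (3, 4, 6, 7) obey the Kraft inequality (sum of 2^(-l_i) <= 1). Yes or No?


Kraft sum = sum(2^(-l_i)) = 0.2109, need <= 1. Result: satisfied (a binary prefix-free code with these lengths exists)

Yes


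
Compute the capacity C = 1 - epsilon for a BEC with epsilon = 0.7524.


C = 1 - epsilon = 1 - 0.7524 = 0.2476

0.2476 bits


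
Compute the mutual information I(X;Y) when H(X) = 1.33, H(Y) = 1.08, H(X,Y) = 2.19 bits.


I(X;Y) = H(X) + H(Y) - H(X,Y) = 1.33 + 1.08 - 2.19 = 0.22

0.22 bits


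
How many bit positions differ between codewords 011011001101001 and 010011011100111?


Count differing positions: . . ^ . . . . ^ . . . ^ ^ ^ . = 5 differences

5


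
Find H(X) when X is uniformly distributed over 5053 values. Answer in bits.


H = log2(n) = log2(5053) = 12.3029

12.3029 bits


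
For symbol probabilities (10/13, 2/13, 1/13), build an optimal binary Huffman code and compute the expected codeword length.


Huffman construction (repeatedly merge the two least-probable nodes; each merge adds 1 bit to every symbol beneath it): 1/13 + 2/13 = 3/13; 3/13 + 10/13 = 1. Resulting codeword lengths (in the order the probabilities were given): (1, 2, 2). L_avg = sum(p_i * l_i) = 10/13*1 + 2/13*2 + 1/13*2 = 16/13 = 1.2308

1.2308 bits


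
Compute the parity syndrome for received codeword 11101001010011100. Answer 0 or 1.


Syndrome = XOR of all bits = 1 XOR 1 XOR 1 XOR 0 XOR 1 XOR 0 XOR 0 XOR 1 XOR 0 XOR 1 XOR 0 XOR 0 XOR 1 XOR 1 XOR 1 XOR 0 XOR 0 = 1

1


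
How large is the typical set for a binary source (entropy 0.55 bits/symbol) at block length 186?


log2|A_typical| = nH = 186 * 0.55 = 102.3, so |A_typical| ~ 2^102.3 = 6.243e+30

6.243e+30


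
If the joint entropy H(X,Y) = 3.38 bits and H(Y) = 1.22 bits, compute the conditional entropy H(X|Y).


H(X|Y) = H(X,Y) - H(Y) = 3.38 - 1.22 = 2.16

2.16 bits


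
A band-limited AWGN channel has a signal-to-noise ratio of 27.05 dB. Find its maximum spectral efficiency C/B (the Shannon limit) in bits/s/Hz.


SNR_linear = 10^(27.05/10) = 506.9907; C/B = log2(1 + SNR_linear) = log2(1 + 506.9907) = 8.9887

8.9887 bits/s/Hz


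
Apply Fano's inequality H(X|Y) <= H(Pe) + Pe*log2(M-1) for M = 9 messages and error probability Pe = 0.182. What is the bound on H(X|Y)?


H(Pe) = -Pe*log2(Pe) - (1-Pe)*log2(1-Pe) = -0.182*log2(0.182) - 0.818*log2(0.818) = 0.447354 + 0.237079 = 0.6844. Pe*log2(M-1) = 0.182*log2(8) = 0.546000. Bound = H(Pe) + Pe*log2(M-1) = 0.447354 + 0.237079 + 0.546000 = 1.2304

1.2304 bits


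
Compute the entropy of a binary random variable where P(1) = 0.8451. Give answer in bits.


H = -p*log2(p) - (1-p)*log2(1-p). -0.8451*log2(0.8451) = 0.205195; -0.1549*log2(0.1549) = 0.416773. H = 0.205195 + 0.416773 = 0.622

0.622 bits


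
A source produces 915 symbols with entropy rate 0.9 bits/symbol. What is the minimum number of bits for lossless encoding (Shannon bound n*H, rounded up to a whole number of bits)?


Minimum bits >= n * H = 915 * 0.9 = 823.5, rounded up to a whole number of bits = 824

824 bits


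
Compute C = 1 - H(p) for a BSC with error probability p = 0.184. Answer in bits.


H(p) = -p*log2(p) - (1-p)*log2(1-p) = -0.184*log2(0.184) - 0.816*log2(0.816) = 0.449369 + 0.239381 = 0.6887. C = 1 - H(p) = 1 - 0.6887 = 0.3113

0.3113 bits


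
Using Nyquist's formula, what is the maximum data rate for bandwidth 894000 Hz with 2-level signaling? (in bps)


Rate = 2 * B * log2(M) = 2 * 894000 * 1.0 = 1788000.0

1788000.0 bps


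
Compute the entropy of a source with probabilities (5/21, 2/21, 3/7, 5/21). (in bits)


H = -sum(p_i * log2(p_i)). Terms: -(5/21)*log2(5/21) = 0.492950; -(2/21)*log2(2/21) = 0.323078; -(3/7)*log2(3/7) = 0.523882; -(5/21)*log2(5/21) = 0.492950. H = 0.492950 + 0.323078 + 0.523882 + 0.492950 = 1.8329

1.8329 bits


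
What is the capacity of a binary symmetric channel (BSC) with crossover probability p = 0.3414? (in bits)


H(p) = -p*log2(p) - (1-p)*log2(1-p) = -0.3414*log2(0.3414) - 0.6586*log2(0.6586) = 0.529329 + 0.396823 = 0.9262. C = 1 - H(p) = 1 - 0.9262 = 0.0738

0.0738 bits


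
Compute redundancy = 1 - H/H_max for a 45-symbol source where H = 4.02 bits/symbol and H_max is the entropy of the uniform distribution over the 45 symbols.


H_max = log2(K) = log2(45) = 5.4919 bits/symbol. Redundancy = 1 - H/H_max = 1 - 4.02/5.4919 = 1 - 0.732 = 0.268

0.268


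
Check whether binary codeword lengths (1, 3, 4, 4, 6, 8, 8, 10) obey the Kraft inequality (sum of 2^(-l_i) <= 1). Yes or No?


Kraft sum = sum(2^(-l_i)) = 0.7744, need <= 1. Result: satisfied (a binary prefix-free code with these lengths exists)

Yes


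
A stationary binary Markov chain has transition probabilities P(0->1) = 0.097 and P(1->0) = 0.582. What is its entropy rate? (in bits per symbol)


Stationary distribution: pi_0 = p10/(p01+p10) = 0.8571, pi_1 = 0.1429. Entropy rate H' = pi_0*H(p01) + pi_1*H(p10) = 0.8571*0.4594 + 0.1429*0.9805 = 0.5339

0.5339 bits/symbol


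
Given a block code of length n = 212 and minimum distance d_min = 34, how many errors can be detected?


Detection capability = d_min - 1 = 34 - 1 = 33

33 errors


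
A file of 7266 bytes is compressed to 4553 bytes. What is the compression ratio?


Ratio = original / compressed = 7266 / 4553 = 1.5959

1.5959


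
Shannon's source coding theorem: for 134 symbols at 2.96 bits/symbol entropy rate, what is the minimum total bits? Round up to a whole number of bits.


Minimum bits >= n * H = 134 * 2.96 = 396.64, rounded up to a whole number of bits = 397

397 bits


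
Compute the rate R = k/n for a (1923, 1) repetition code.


Rate = k/n = 1/1923

1/1923


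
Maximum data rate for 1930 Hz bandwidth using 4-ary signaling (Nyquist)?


Rate = 2 * B * log2(M) = 2 * 1930 * 2.0 = 7720.0

7720.0 bps


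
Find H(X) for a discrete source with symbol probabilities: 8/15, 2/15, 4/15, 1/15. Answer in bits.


H = -sum(p_i * log2(p_i)). Terms: -(8/15)*log2(8/15) = 0.483675; -(2/15)*log2(2/15) = 0.387585; -(4/15)*log2(4/15) = 0.508504; -(1/15)*log2(1/15) = 0.260459. H = 0.483675 + 0.387585 + 0.508504 + 0.260459 = 1.6402

1.6402 bits


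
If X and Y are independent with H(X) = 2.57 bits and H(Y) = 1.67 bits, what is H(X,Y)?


For independent variables, H(X,Y) = H(X) + H(Y) = 2.57 + 1.67 = 4.24

4.24 bits


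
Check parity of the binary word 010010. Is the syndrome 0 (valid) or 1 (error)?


Syndrome = XOR of all bits = 0 XOR 1 XOR 0 XOR 0 XOR 1 XOR 0 = 0

0


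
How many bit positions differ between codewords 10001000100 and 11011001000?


Count differing positions: . ^ . ^ . . . ^ ^ . . = 4 differences

4


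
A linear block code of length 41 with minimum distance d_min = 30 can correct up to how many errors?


Correction capability = floor((d-1)/2) = floor((30-1)/2) = 14

14 errors


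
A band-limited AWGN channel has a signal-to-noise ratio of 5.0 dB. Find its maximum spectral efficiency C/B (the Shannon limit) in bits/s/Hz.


SNR_linear = 10^(5.0/10) = 3.1623; C/B = log2(1 + SNR_linear) = log2(1 + 3.1623) = 2.0574

2.0574 bits/s/Hz


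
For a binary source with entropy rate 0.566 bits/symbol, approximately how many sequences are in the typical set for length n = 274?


log2|A_typical| = nH = 274 * 0.566 = 155.084, so |A_typical| ~ 2^155.084 = 4.841e+46

4.841e+46


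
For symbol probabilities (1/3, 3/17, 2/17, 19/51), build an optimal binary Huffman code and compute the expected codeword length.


Huffman construction (repeatedly merge the two least-probable nodes; each merge adds 1 bit to every symbol beneath it): 2/17 + 3/17 = 5/17; 5/17 + 1/3 = 32/51; 19/51 + 32/51 = 1. Resulting codeword lengths (in the order the probabilities were given): (2, 3, 3, 1). L_avg = sum(p_i * l_i) = 1/3*2 + 3/17*3 + 2/17*3 + 19/51*1 = 98/51 = 1.9216

1.9216 bits


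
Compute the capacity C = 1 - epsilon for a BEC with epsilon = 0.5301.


C = 1 - epsilon = 1 - 0.5301 = 0.4699

0.4699 bits


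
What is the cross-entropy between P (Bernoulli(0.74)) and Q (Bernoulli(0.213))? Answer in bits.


H(P,Q) = -p*log2(q) - (1-p)*log2(1-q). -0.74*log2(0.213) = 1.650995; -0.26*log2(0.787) = 0.089847. H(P,Q) = 1.650995 + 0.089847 = 1.7408

1.7408 bits


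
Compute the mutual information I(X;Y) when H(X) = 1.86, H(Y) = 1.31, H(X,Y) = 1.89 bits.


I(X;Y) = H(X) + H(Y) - H(X,Y) = 1.86 + 1.31 - 1.89 = 1.28

1.28 bits


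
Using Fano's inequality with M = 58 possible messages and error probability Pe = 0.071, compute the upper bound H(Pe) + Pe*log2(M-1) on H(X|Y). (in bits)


H(Pe) = -Pe*log2(Pe) - (1-Pe)*log2(1-Pe) = -0.071*log2(0.071) - 0.929*log2(0.929) = 0.270939 + 0.098706 = 0.3696. Pe*log2(M-1) = 0.071*log2(57) = 0.414135. Bound = H(Pe) + Pe*log2(M-1) = 0.270939 + 0.098706 + 0.414135 = 0.7838

0.7838 bits


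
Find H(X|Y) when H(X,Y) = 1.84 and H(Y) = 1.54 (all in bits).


H(X|Y) = H(X,Y) - H(Y) = 1.84 - 1.54 = 0.3

0.3 bits


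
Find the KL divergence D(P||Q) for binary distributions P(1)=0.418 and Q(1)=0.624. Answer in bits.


KL = p*log2(p/q) + (1-p)*log2((1-p)/(1-q)) = 0.418*log2(0.418/0.624) + 0.582*log2(0.582/0.376) = 0.1252

0.1252 bits


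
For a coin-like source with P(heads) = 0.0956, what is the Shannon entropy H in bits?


H = -p*log2(p) - (1-p)*log2(1-p). -0.0956*log2(0.0956) = 0.323782; -0.9044*log2(0.9044) = 0.131108. H = 0.323782 + 0.131108 = 0.4549

0.4549 bits


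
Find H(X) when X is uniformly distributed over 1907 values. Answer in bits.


H = log2(n) = log2(1907) = 10.8971

10.8971 bits


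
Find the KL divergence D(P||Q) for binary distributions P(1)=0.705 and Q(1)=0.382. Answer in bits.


KL = p*log2(p/q) + (1-p)*log2((1-p)/(1-q)) = 0.705*log2(0.705/0.382) + 0.295*log2(0.295/0.618) = 0.3085

0.3085 bits


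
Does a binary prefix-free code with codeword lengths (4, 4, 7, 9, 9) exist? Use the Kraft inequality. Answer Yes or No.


Kraft sum = sum(2^(-l_i)) = 0.1367, need <= 1. Result: satisfied (a binary prefix-free code with these lengths exists)

Yes


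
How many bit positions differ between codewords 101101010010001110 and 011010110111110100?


Count differing positions: ^ ^ . ^ ^ ^ ^ . . ^ . ^ ^ ^ ^ . ^ . = 12 differences

12


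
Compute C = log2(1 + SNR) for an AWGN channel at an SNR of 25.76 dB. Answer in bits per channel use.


SNR_linear = 10^(25.76/10) = 376.7038; C = log2(1 + SNR_linear) = log2(1 + 376.7038) = 8.5611

8.5611 bits/channel use


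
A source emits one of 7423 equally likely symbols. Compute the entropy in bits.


H = log2(n) = log2(7423) = 12.8578

12.8578 bits


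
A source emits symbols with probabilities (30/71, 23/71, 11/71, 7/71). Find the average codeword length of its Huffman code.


Huffman construction (repeatedly merge the two least-probable nodes; each merge adds 1 bit to every symbol beneath it): 7/71 + 11/71 = 18/71; 18/71 + 23/71 = 41/71; 30/71 + 41/71 = 1. Resulting codeword lengths (in the order the probabilities were given): (1, 2, 3, 3). L_avg = sum(p_i * l_i) = 30/71*1 + 23/71*2 + 11/71*3 + 7/71*3 = 130/71 = 1.831

1.831 bits


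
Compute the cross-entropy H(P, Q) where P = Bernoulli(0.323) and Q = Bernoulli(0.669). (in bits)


H(P,Q) = -p*log2(q) - (1-p)*log2(1-q). -0.323*log2(0.669) = 0.187315; -0.677*log2(0.331) = 1.079881. H(P,Q) = 0.187315 + 1.079881 = 1.2672

1.2672 bits


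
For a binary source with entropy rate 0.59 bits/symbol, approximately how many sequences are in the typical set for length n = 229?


log2|A_typical| = nH = 229 * 0.59 = 135.11, so |A_typical| ~ 2^135.11 = 4.701e+40

4.701e+40


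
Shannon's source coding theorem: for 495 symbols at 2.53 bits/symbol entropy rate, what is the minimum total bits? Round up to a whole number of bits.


Minimum bits >= n * H = 495 * 2.53 = 1252.35, rounded up to a whole number of bits = 1253

1253 bits


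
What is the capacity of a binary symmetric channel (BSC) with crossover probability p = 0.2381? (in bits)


H(p) = -p*log2(p) - (1-p)*log2(1-p) = -0.2381*log2(0.2381) - 0.7619*log2(0.7619) = 0.492953 + 0.298914 = 0.7919. C = 1 - H(p) = 1 - 0.7919 = 0.2081

0.2081 bits


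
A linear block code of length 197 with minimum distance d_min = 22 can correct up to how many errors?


Correction capability = floor((d-1)/2) = floor((22-1)/2) = 10

10 errors


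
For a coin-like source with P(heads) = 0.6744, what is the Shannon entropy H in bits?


H = -p*log2(p) - (1-p)*log2(1-p). -0.6744*log2(0.6744) = 0.383277; -0.3256*log2(0.3256) = 0.527090. H = 0.383277 + 0.527090 = 0.9104

0.9104 bits


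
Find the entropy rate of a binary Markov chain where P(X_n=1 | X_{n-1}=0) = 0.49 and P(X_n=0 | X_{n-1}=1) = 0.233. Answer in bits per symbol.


Stationary distribution: pi_0 = p10/(p01+p10) = 0.3223, pi_1 = 0.6777. Entropy rate H' = pi_0*H(p01) + pi_1*H(p10) = 0.3223*0.9997 + 0.6777*0.7832 = 0.853

0.853 bits/symbol


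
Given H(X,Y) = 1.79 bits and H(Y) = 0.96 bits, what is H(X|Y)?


H(X|Y) = H(X,Y) - H(Y) = 1.79 - 0.96 = 0.83

0.83 bits


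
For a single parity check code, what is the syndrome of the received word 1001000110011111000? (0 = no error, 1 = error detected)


Syndrome = XOR of all bits = 1 XOR 0 XOR 0 XOR 1 XOR 0 XOR 0 XOR 0 XOR 1 XOR 1 XOR 0 XOR 0 XOR 1 XOR 1 XOR 1 XOR 1 XOR 1 XOR 0 XOR 0 XOR 0 = 1

1


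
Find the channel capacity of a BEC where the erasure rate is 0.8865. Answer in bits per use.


C = 1 - epsilon = 1 - 0.8865 = 0.1135

0.1135 bits


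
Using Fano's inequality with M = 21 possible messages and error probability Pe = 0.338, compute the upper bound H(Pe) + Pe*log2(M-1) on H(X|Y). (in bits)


H(Pe) = -Pe*log2(Pe) - (1-Pe)*log2(1-Pe) = -0.338*log2(0.338) - 0.662*log2(0.662) = 0.528938 + 0.393954 = 0.9229. Pe*log2(M-1) = 0.338*log2(20) = 1.460812. Bound = H(Pe) + Pe*log2(M-1) = 0.528938 + 0.393954 + 1.460812 = 2.3837

2.3837 bits


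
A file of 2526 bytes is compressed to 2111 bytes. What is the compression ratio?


Ratio = original / compressed = 2526 / 2111 = 1.1966

1.1966


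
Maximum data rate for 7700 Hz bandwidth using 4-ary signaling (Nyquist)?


Rate = 2 * B * log2(M) = 2 * 7700 * 2.0 = 30800.0

30800.0 bps


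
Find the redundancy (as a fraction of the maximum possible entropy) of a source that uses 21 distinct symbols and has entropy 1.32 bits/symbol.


H_max = log2(K) = log2(21) = 4.3923 bits/symbol. Redundancy = 1 - H/H_max = 1 - 1.32/4.3923 = 1 - 0.3005 = 0.6995

0.6995


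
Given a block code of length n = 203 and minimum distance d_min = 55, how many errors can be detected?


Detection capability = d_min - 1 = 55 - 1 = 54

54 errors


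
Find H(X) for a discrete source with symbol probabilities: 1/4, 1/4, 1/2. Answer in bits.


H = -sum(p_i * log2(p_i)). Terms: -(1/4)*log2(1/4) = 0.500000; -(1/4)*log2(1/4) = 0.500000; -(1/2)*log2(1/2) = 0.500000. H = 0.500000 + 0.500000 + 0.500000 = 1.5

1.5 bits


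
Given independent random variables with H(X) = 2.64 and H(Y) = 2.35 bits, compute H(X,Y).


For independent variables, H(X,Y) = H(X) + H(Y) = 2.64 + 2.35 = 4.99

4.99 bits


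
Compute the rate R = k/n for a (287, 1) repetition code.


Rate = k/n = 1/287

1/287


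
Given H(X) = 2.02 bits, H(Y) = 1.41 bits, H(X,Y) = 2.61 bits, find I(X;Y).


I(X;Y) = H(X) + H(Y) - H(X,Y) = 2.02 + 1.41 - 2.61 = 0.82

0.82 bits


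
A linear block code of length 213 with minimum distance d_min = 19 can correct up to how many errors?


Correction capability = floor((d-1)/2) = floor((19-1)/2) = 9

9 errors


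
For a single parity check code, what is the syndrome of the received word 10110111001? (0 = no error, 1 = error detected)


Syndrome = XOR of all bits = 1 XOR 0 XOR 1 XOR 1 XOR 0 XOR 1 XOR 1 XOR 1 XOR 0 XOR 0 XOR 1 = 1

1


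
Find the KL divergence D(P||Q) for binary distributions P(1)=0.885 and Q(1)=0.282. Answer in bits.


KL = p*log2(p/q) + (1-p)*log2((1-p)/(1-q)) = 0.885*log2(0.885/0.282) + 0.115*log2(0.115/0.718) = 1.1564

1.1564 bits


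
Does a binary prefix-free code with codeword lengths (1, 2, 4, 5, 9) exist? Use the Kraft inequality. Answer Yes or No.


Kraft sum = sum(2^(-l_i)) = 0.8457, need <= 1. Result: satisfied (a binary prefix-free code with these lengths exists)

Yes


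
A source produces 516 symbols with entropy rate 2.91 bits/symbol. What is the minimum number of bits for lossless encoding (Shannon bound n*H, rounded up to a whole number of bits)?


Minimum bits >= n * H = 516 * 2.91 = 1501.56, rounded up to a whole number of bits = 1502

1502 bits


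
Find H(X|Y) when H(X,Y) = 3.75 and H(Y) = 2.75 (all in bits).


H(X|Y) = H(X,Y) - H(Y) = 3.75 - 2.75 = 1.0

1.0 bits


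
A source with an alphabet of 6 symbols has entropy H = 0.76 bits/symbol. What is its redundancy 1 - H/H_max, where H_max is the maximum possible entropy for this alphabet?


H_max = log2(K) = log2(6) = 2.585 bits/symbol. Redundancy = 1 - H/H_max = 1 - 0.76/2.585 = 1 - 0.294 = 0.706

0.706


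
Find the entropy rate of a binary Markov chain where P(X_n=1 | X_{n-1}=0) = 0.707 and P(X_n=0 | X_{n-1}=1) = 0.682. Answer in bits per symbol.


Stationary distribution: pi_0 = p10/(p01+p10) = 0.491, pi_1 = 0.509. Entropy rate H' = pi_0*H(p01) + pi_1*H(p10) = 0.491*0.8726 + 0.509*0.9022 = 0.8876

0.8876 bits/symbol


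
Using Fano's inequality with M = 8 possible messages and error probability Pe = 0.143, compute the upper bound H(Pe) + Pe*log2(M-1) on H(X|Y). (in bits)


H(Pe) = -Pe*log2(Pe) - (1-Pe)*log2(1-Pe) = -0.143*log2(0.143) - 0.857*log2(0.857) = 0.401246 + 0.190796 = 0.592. Pe*log2(M-1) = 0.143*log2(7) = 0.401452. Bound = H(Pe) + Pe*log2(M-1) = 0.401246 + 0.190796 + 0.401452 = 0.9935

0.9935 bits


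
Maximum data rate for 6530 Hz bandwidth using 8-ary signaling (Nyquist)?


Rate = 2 * B * log2(M) = 2 * 6530 * 3.0 = 39180.0

39180.0 bps


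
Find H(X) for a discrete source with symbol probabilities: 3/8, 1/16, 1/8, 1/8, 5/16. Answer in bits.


H = -sum(p_i * log2(p_i)). Terms: -(3/8)*log2(3/8) = 0.530639; -(1/16)*log2(1/16) = 0.250000; -(1/8)*log2(1/8) = 0.375000; -(1/8)*log2(1/8) = 0.375000; -(5/16)*log2(5/16) = 0.524397. H = 0.530639 + 0.250000 + 0.375000 + 0.375000 + 0.524397 = 2.055

2.055 bits


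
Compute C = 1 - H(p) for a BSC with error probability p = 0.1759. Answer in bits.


H(p) = -p*log2(p) - (1-p)*log2(1-p) = -0.1759*log2(0.1759) - 0.8241*log2(0.8241) = 0.441012 + 0.230013 = 0.671. C = 1 - H(p) = 1 - 0.671 = 0.329

0.329 bits


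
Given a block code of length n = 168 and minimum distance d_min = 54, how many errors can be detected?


Detection capability = d_min - 1 = 54 - 1 = 53

53 errors


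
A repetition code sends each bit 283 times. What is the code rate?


Rate = k/n = 1/283

1/283


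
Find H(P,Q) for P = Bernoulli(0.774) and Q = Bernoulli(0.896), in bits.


H(P,Q) = -p*log2(q) - (1-p)*log2(1-q). -0.774*log2(0.896) = 0.122624; -0.226*log2(0.104) = 0.737968. H(P,Q) = 0.122624 + 0.737968 = 0.8606

0.8606 bits


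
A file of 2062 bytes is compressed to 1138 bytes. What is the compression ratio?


Ratio = original / compressed = 2062 / 1138 = 1.812

1.812


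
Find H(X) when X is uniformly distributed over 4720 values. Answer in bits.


H = log2(n) = log2(4720) = 12.2046

12.2046 bits


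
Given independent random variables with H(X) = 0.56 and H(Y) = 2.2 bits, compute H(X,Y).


For independent variables, H(X,Y) = H(X) + H(Y) = 0.56 + 2.2 = 2.76

2.76 bits


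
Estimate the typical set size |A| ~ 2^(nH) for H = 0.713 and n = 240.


log2|A_typical| = nH = 240 * 0.713 = 171.12, so |A_typical| ~ 2^171.12 = 3.253e+51

3.253e+51


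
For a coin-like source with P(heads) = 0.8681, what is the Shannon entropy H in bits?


H = -p*log2(p) - (1-p)*log2(1-p). -0.8681*log2(0.8681) = 0.177150; -0.1319*log2(0.1319) = 0.385476. H = 0.177150 + 0.385476 = 0.5626

0.5626 bits


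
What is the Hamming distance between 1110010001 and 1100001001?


Count differing positions: . . ^ . . ^ ^ . . . = 3 differences

3


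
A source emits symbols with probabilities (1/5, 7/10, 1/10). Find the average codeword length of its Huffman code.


Huffman construction (repeatedly merge the two least-probable nodes; each merge adds 1 bit to every symbol beneath it): 1/10 + 1/5 = 3/10; 3/10 + 7/10 = 1. Resulting codeword lengths (in the order the probabilities were given): (2, 1, 2). L_avg = sum(p_i * l_i) = 1/5*2 + 7/10*1 + 1/10*2 = 13/10 = 1.3

1.3 bits


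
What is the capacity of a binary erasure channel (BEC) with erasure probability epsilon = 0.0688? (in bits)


C = 1 - epsilon = 1 - 0.0688 = 0.9312

0.9312 bits


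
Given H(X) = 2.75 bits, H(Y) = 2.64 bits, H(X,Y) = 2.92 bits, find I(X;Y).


I(X;Y) = H(X) + H(Y) - H(X,Y) = 2.75 + 2.64 - 2.92 = 2.47

2.47 bits


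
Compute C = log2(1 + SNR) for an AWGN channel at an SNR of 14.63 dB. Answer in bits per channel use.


SNR_linear = 10^(14.63/10) = 29.0402; C = log2(1 + SNR_linear) = log2(1 + 29.0402) = 4.9088

4.9088 bits/channel use


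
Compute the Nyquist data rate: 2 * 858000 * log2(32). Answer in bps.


Rate = 2 * B * log2(M) = 2 * 858000 * 5.0 = 8580000.0

8580000.0 bps


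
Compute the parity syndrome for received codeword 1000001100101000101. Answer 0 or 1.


Syndrome = XOR of all bits = 1 XOR 0 XOR 0 XOR 0 XOR 0 XOR 0 XOR 1 XOR 1 XOR 0 XOR 0 XOR 1 XOR 0 XOR 1 XOR 0 XOR 0 XOR 0 XOR 1 XOR 0 XOR 1 = 1

1


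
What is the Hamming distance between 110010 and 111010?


Count differing positions: . . ^ . . . = 1 differences

1


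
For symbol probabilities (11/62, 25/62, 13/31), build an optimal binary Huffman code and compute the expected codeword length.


Huffman construction (repeatedly merge the two least-probable nodes; each merge adds 1 bit to every symbol beneath it): 11/62 + 25/62 = 18/31; 13/31 + 18/31 = 1. Resulting codeword lengths (in the order the probabilities were given): (2, 2, 1). L_avg = sum(p_i * l_i) = 11/62*2 + 25/62*2 + 13/31*1 = 49/31 = 1.5806

1.5806 bits


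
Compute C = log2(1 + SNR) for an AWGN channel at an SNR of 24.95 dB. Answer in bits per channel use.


SNR_linear = 10^(24.95/10) = 312.6079; C = log2(1 + SNR_linear) = log2(1 + 312.6079) = 8.2928

8.2928 bits/channel use


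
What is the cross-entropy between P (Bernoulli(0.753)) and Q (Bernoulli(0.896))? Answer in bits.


H(P,Q) = -p*log2(q) - (1-p)*log2(1-q). -0.753*log2(0.896) = 0.119297; -0.247*log2(0.104) = 0.806540. H(P,Q) = 0.119297 + 0.806540 = 0.9258

0.9258 bits


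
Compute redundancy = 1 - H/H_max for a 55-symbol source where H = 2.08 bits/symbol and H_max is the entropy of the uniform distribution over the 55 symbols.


H_max = log2(K) = log2(55) = 5.7814 bits/symbol. Redundancy = 1 - H/H_max = 1 - 2.08/5.7814 = 1 - 0.3598 = 0.6402

0.6402


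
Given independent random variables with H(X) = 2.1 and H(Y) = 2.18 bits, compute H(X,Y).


For independent variables, H(X,Y) = H(X) + H(Y) = 2.1 + 2.18 = 4.28

4.28 bits


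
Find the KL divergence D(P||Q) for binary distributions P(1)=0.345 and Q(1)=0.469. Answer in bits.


KL = p*log2(p/q) + (1-p)*log2((1-p)/(1-q)) = 0.345*log2(0.345/0.469) + 0.655*log2(0.655/0.531) = 0.0455

0.0455 bits


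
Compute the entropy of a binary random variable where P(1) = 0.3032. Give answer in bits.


H = -p*log2(p) - (1-p)*log2(1-p). -0.3032*log2(0.3032) = 0.522007; -0.6968*log2(0.6968) = 0.363161. H = 0.522007 + 0.363161 = 0.8852

0.8852 bits


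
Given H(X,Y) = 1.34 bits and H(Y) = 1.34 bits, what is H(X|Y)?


H(X|Y) = H(X,Y) - H(Y) = 1.34 - 1.34 = 0.0

0.0 bits


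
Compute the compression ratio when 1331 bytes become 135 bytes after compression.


Ratio = original / compressed = 1331 / 135 = 9.8593

9.8593


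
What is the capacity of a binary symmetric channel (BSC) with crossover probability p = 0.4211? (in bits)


H(p) = -p*log2(p) - (1-p)*log2(1-p) = -0.4211*log2(0.4211) - 0.5789*log2(0.5789) = 0.525434 + 0.456529 = 0.982. C = 1 - H(p) = 1 - 0.982 = 0.018

0.018 bits


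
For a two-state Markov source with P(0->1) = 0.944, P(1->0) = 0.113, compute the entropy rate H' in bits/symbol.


Stationary distribution: pi_0 = p10/(p01+p10) = 0.1069, pi_1 = 0.8931. Entropy rate H' = pi_0*H(p01) + pi_1*H(p10) = 0.1069*0.3114 + 0.8931*0.5089 = 0.4878

0.4878 bits/symbol


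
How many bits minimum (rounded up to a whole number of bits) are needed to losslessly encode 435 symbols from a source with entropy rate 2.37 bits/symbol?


Minimum bits >= n * H = 435 * 2.37 = 1030.95, rounded up to a whole number of bits = 1031

1031 bits


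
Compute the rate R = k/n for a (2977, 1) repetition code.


Rate = k/n = 1/2977

1/2977


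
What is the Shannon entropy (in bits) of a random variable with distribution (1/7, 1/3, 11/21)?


H = -sum(p_i * log2(p_i)). Terms: -(1/7)*log2(1/7) = 0.401051; -(1/3)*log2(1/3) = 0.528321; -(11/21)*log2(11/21) = 0.488654. H = 0.401051 + 0.528321 + 0.488654 = 1.418

1.418 bits


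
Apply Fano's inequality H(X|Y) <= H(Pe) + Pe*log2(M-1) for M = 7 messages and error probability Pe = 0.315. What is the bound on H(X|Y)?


H(Pe) = -Pe*log2(Pe) - (1-Pe)*log2(1-Pe) = -0.315*log2(0.315) - 0.685*log2(0.685) = 0.524972 + 0.373890 = 0.8989. Pe*log2(M-1) = 0.315*log2(6) = 0.814263. Bound = H(Pe) + Pe*log2(M-1) = 0.524972 + 0.373890 + 0.814263 = 1.7131

1.7131 bits
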